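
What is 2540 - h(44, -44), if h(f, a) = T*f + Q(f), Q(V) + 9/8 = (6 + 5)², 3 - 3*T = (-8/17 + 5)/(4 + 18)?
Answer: 970691/408 ≈ 2379.1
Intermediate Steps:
T = 95/102 (T = 1 - (-8/17 + 5)/(3*(4 + 18)) = 1 - (-8*1/17 + 5)/(3*22) = 1 - (-8/17 + 5)/(3*22) = 1 - 77/(51*22) = 1 - ⅓*7/34 = 1 - 7/102 = 95/102 ≈ 0.93137)
Q(V) = 959/8 (Q(V) = -9/8 + (6 + 5)² = -9/8 + 11² = -9/8 + 121 = 959/8)
h(f, a) = 959/8 + 95*f/102 (h(f, a) = 95*f/102 + 959/8 = 959/8 + 95*f/102)
2540 - h(44, -44) = 2540 - (959/8 + (95/102)*44) = 2540 - (959/8 + 2090/51) = 2540 - 1*65629/408 = 2540 - 65629/408 = 970691/408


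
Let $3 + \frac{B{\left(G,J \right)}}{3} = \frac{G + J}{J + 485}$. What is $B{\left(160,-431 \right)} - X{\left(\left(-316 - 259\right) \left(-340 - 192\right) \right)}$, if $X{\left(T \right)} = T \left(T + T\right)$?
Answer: $- \frac{3368693160433}{18} \approx -1.8715 \cdot 10^{11}$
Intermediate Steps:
$B{\left(G,J \right)} = -9 + \frac{3 \left(G + J\right)}{485 + J}$ ($B{\left(G,J \right)} = -9 + 3 \frac{G + J}{J + 485} = -9 + 3 \frac{G + J}{485 + J} = -9 + \frac{3 \left(G + J\right)}{485 + J}$)
$X{\left(T \right)} = 2 T^{2}$ ($X{\left(T \right)} = T 2 T = 2 T^{2}$)
$B{\left(160,-431 \right)} - X{\left(\left(-316 - 259\right) \left(-340 - 192\right) \right)} = \frac{3 \left(-1455 + 160 - -862\right)}{485 - 431} - 2 \left(\left(-316 - 259\right) \left(-340 - 192\right)\right)^{2} = \frac{3 \left(-1455 + 160 + 862\right)}{54} - 2 \left(\left(-575\right) \left(-532\right)\right)^{2} = 3 \cdot \frac{1}{54} \left(-433\right) - 2 \cdot 305900^{2} = - \frac{433}{18} - 2 \cdot 93574810000 = - \frac{433}{18} - 187149620000 = - \frac{3368693160433}{18}$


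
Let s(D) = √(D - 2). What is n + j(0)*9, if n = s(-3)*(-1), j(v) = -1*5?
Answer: -45 - I*√5 ≈ -45.0 - 2.2361*I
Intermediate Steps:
j(v) = -5
s(D) = √(-2 + D)
n = -I*√5 (n = √(-2 - 3)*(-1) = √(-5)*(-1) = (I*√5)*(-1) = -I*√5 ≈ -2.2361*I)
n + j(0)*9 = -I*√5 - 5*9 = -I*√5 - 45 = -45 - I*√5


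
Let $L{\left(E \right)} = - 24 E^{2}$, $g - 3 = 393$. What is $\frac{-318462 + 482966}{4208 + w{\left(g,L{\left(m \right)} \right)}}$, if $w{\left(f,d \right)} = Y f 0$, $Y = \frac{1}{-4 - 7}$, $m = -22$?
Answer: $\frac{20563}{526} \approx 39.093$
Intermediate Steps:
$Y = - \frac{1}{11}$ ($Y = \frac{1}{-11} = - \frac{1}{11} \approx -0.090909$)
$g = 396$ ($g = 3 + 393 = 396$)
$w{\left(f,d \right)} = 0$ ($w{\left(f,d \right)} = - \frac{f}{11} \cdot 0 = 0$)
$\frac{-318462 + 482966}{4208 + w{\left(g,L{\left(m \right)} \right)}} = \frac{-318462 + 482966}{4208 + 0} = \frac{164504}{4208} = 164504 \cdot \frac{1}{4208} = \frac{20563}{526}$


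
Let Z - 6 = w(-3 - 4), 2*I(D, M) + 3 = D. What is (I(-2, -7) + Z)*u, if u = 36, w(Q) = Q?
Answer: -126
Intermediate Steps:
I(D, M) = -3/2 + D/2
Z = -1 (Z = 6 + (-3 - 4) = 6 - 7 = -1)
(I(-2, -7) + Z)*u = ((-3/2 + (½)*(-2)) - 1)*36 = ((-3/2 - 1) - 1)*36 = (-5/2 - 1)*36 = -7/2*36 = -126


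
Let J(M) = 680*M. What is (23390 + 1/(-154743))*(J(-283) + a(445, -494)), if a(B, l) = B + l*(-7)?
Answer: -682398127190953/154743 ≈ -4.4099e+9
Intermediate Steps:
a(B, l) = B - 7*l
(23390 + 1/(-154743))*(J(-283) + a(445, -494)) = (23390 + 1/(-154743))*(680*(-283) + (445 - 7*(-494))) = (23390 - 1/154743)*(-192440 + (445 + 3458)) = 3619438769*(-192440 + 3903)/154743 = (3619438769/154743)*(-188537) = -682398127190953/154743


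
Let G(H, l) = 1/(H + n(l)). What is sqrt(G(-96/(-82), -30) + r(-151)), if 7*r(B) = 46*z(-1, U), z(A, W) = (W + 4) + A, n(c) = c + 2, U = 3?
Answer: sqrt(23355101)/770 ≈ 6.2762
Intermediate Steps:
n(c) = 2 + c
z(A, W) = 4 + A + W (z(A, W) = (4 + W) + A = 4 + A + W)
r(B) = 276/7 (r(B) = (46*(4 - 1 + 3))/7 = (46*6)/7 = (1/7)*276 = 276/7)
G(H, l) = 1/(2 + H + l) (G(H, l) = 1/(H + (2 + l)) = 1/(2 + H + l))
sqrt(G(-96/(-82), -30) + r(-151)) = sqrt(1/(2 - 96/(-82) - 30) + 276/7) = sqrt(1/(2 - 96*(-1/82) - 30) + 276/7) = sqrt(1/(2 + 48/41 - 30) + 276/7) = sqrt(1/(-1100/41) + 276/7) = sqrt(-41/1100 + 276/7) = sqrt(303313/7700) = sqrt(23355101)/770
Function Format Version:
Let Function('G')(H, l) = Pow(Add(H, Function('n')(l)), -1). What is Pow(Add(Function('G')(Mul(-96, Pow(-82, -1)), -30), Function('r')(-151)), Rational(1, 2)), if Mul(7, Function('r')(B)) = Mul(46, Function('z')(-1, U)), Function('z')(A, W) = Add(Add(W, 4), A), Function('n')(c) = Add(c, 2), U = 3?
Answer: Mul(Rational(1, 770), Pow(23355101, Rational(1, 2))) ≈ 6.2762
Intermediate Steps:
Function('n')(c) = Add(2, c)
Function('z')(A, W) = Add(4, A, W) (Function('z')(A, W) = Add(Add(4, W), A) = Add(4, A, W))
Function('r')(B) = Rational(276, 7) (Function('r')(B) = Mul(Rational(1, 7), Mul(46, Add(4, -1, 3))) = Mul(Rational(1, 7), Mul(46, 6)) = Mul(Rational(1, 7), 276) = Rational(276, 7))
Function('G')(H, l) = Pow(Add(2, H, l), -1) (Function('G')(H, l) = Pow(Add(H, Add(2, l)), -1) = Pow(Add(2, H, l), -1))
Pow(Add(Function('G')(Mul(-96, Pow(-82, -1)), -30), Function('r')(-151)), Rational(1, 2)) = Pow(Add(Pow(Add(2, Mul(-96, Pow(-82, -1)), -30), -1), Rational(276, 7)), Rational(1, 2)) = Pow(Add(Pow(Add(2, Mul(-96, Rational(-1, 82)), -30), -1), Rational(276, 7)), Rational(1, 2)) = Pow(Add(Pow(Add(2, Rational(48, 41), -30), -1), Rational(276, 7)), Rational(1, 2)) = Pow(Add(Pow(Rational(-1100, 41), -1), Rational(276, 7)), Rational(1, 2)) = Pow(Add(Rational(-41, 1100), Rational(276, 7)), Rational(1, 2)) = Pow(Rational(303313, 7700), Rational(1, 2)) = Mul(Rational(1, 770), Pow(23355101, Rational(1, 2)))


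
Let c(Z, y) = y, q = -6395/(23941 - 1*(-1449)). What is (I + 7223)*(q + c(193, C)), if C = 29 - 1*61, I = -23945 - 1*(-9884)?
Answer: 559946725/2539 ≈ 2.2054e+5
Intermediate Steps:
I = -14061 (I = -23945 + 9884 = -14061)
q = -1279/5078 (q = -6395/(23941 + 1449) = -6395/25390 = -6395*1/25390 = -1279/5078 ≈ -0.25187)
C = -32 (C = 29 - 61 = -32)
(I + 7223)*(q + c(193, C)) = (-14061 + 7223)*(-1279/5078 - 32) = -6838*(-163775/5078) = 559946725/2539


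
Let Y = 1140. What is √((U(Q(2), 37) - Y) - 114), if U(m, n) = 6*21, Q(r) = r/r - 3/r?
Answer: 2*I*√282 ≈ 33.586*I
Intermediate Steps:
Q(r) = 1 - 3/r
U(m, n) = 126
√((U(Q(2), 37) - Y) - 114) = √((126 - 1*1140) - 114) = √((126 - 1140) - 114) = √(-1014 - 114) = √(-1128) = 2*I*√282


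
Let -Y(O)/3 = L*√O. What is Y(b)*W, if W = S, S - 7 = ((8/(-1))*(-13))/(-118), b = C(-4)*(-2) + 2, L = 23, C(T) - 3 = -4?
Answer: -49818/59 ≈ -844.37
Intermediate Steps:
C(T) = -1 (C(T) = 3 - 4 = -1)
b = 4 (b = -1*(-2) + 2 = 2 + 2 = 4)
Y(O) = -69*√O
S = 361/59 (S = 7 + ((8/(-1))*(-13))/(-118) = 7 + ((8*(-1))*(-13))*(-1/118) = 7 - 8*(-13)*(-1/118) = 7 + 104*(-1/118) = 7 - 52/59 = 361/59 ≈ 6.1186)
W = 361/59 ≈ 6.1186
Y(b)*W = -69*√4*(361/59) = -69*2*(361/59) = -138*361/59 = -49818/59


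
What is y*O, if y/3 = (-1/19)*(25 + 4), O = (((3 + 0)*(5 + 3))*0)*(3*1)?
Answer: 0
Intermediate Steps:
O = 0 (O = ((3*8)*0)*3 = (24*0)*3 = 0*3 = 0)
y = -87/19 (y = 3*((-1/19)*(25 + 4)) = 3*(-1*1/19*29) = 3*(-1/19*29) = 3*(-29/19) = -87/19 ≈ -4.5789)
y*O = -87/19*0 = 0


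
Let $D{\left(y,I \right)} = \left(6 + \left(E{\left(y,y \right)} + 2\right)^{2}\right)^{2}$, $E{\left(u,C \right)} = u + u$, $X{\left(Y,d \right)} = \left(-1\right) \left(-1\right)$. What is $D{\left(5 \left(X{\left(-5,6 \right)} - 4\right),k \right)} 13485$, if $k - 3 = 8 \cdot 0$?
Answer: $8415988500$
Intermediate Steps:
$X{\left(Y,d \right)} = 1$
$E{\left(u,C \right)} = 2 u$
$k = 3$ ($k = 3 + 8 \cdot 0 = 3 + 0 = 3$)
$D{\left(y,I \right)} = \left(6 + \left(2 + 2 y\right)^{2}\right)^{2}$ ($D{\left(y,I \right)} = \left(6 + \left(2 y + 2\right)^{2}\right)^{2} = \left(6 + \left(2 + 2 y\right)^{2}\right)^{2}$)
$D{\left(5 \left(X{\left(-5,6 \right)} - 4\right),k \right)} 13485 = 4 \left(3 + 2 \left(1 + 5 \left(1 - 4\right)\right)^{2}\right)^{2} \cdot 13485 = 4 \left(3 + 2 \left(1 + 5 \left(-3\right)\right)^{2}\right)^{2} \cdot 13485 = 4 \left(3 + 2 \left(1 - 15\right)^{2}\right)^{2} \cdot 13485 = 4 \left(3 + 2 \left(-14\right)^{2}\right)^{2} \cdot 13485 = 4 \left(3 + 2 \cdot 196\right)^{2} \cdot 13485 = 4 \left(3 + 392\right)^{2} \cdot 13485 = 4 \cdot 395^{2} \cdot 13485 = 4 \cdot 156025 \cdot 13485 = 624100 \cdot 13485 = 8415988500$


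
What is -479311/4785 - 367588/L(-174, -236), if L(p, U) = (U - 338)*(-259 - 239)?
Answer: -3854747682/37994495 ≈ -101.46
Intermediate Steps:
L(p, U) = 168324 - 498*U (L(p, U) = (-338 + U)*(-498) = 168324 - 498*U)
-479311/4785 - 367588/L(-174, -236) = -479311/4785 - 367588/(168324 - 498*(-236)) = -479311*1/4785 - 367588/(168324 + 117528) = -479311/4785 - 367588/285852 = -479311/4785 - 367588*1/285852 = -479311/4785 - 91897/71463 = -3854747682/37994495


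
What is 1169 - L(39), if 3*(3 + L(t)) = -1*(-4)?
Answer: 3512/3 ≈ 1170.7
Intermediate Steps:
L(t) = -5/3 (L(t) = -3 + (-1*(-4))/3 = -3 + (⅓)*4 = -3 + 4/3 = -5/3)
1169 - L(39) = 1169 - 1*(-5/3) = 1169 + 5/3 = 3512/3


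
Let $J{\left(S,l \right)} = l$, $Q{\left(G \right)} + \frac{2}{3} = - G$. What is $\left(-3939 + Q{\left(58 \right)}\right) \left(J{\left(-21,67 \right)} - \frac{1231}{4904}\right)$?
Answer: $- \frac{3925752641}{14712} \approx -2.6684 \cdot 10^{5}$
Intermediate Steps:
$Q{\left(G \right)} = - \frac{2}{3} - G$
$\left(-3939 + Q{\left(58 \right)}\right) \left(J{\left(-21,67 \right)} - \frac{1231}{4904}\right) = \left(-3939 - \frac{176}{3}\right) \left(67 - \frac{1231}{4904}\right) = \left(- \frac{11993}{3}\right) \frac{327337}{4904} = - \frac{3925752641}{14712}$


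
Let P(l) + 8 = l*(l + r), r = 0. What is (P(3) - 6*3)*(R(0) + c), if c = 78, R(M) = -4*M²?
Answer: -1326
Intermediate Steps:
P(l) = -8 + l² (P(l) = -8 + l*(l + 0) = -8 + l*l = -8 + l²)
(P(3) - 6*3)*(R(0) + c) = ((-8 + 3²) - 6*3)*(-4*0² + 78) = ((-8 + 9) - 18)*(-4*0 + 78) = (1 - 18)*(0 + 78) = -17*78 = -1326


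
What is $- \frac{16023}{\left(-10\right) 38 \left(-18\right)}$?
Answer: $- \frac{5341}{2280} \approx -2.3425$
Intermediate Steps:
$- \frac{16023}{\left(-10\right) 38 \left(-18\right)} = - \frac{16023}{\left(-380\right) \left(-18\right)} = - \frac{16023}{6840} = \left(-16023\right) \frac{1}{6840} = - \frac{5341}{2280}$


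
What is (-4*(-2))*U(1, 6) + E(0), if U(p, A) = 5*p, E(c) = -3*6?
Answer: 22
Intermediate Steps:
E(c) = -18
(-4*(-2))*U(1, 6) + E(0) = (-4*(-2))*(5*1) - 18 = 8*5 - 18 = 40 - 18 = 22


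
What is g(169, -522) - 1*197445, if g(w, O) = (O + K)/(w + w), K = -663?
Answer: -66737595/338 ≈ -1.9745e+5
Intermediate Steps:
g(w, O) = (-663 + O)/(2*w) (g(w, O) = (O - 663)/(w + w) = (-663 + O)/((2*w)) = (-663 + O)*(1/(2*w)) = (-663 + O)/(2*w))
g(169, -522) - 1*197445 = (½)*(-663 - 522)/169 - 1*197445 = (½)*(1/169)*(-1185) - 197445 = -1185/338 - 197445 = -66737595/338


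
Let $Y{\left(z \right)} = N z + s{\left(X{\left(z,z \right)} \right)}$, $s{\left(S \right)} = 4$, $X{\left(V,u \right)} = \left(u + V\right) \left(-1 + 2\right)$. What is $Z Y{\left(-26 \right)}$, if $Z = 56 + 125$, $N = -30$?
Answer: $141904$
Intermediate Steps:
$X{\left(V,u \right)} = V + u$ ($X{\left(V,u \right)} = \left(V + u\right) 1 = V + u$)
$Y{\left(z \right)} = 4 - 30 z$ ($Y{\left(z \right)} = - 30 z + 4 = 4 - 30 z$)
$Z = 181$
$Z Y{\left(-26 \right)} = 181 \left(4 - -780\right) = 181 \left(4 + 780\right) = 181 \cdot 784 = 141904$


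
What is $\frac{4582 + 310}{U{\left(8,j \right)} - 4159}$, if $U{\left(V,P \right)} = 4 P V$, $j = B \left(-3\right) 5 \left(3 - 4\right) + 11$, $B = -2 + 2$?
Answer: $- \frac{4892}{3807} \approx -1.285$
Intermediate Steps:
$B = 0$
$j = 11$ ($j = 0 \left(-3\right) 5 \left(3 - 4\right) + 11 = 0 \cdot 5 \left(-1\right) + 11 = 0 \left(-5\right) + 11 = 0 + 11 = 11$)
$U{\left(V,P \right)} = 4 P V$
$\frac{4582 + 310}{U{\left(8,j \right)} - 4159} = \frac{4582 + 310}{4 \cdot 11 \cdot 8 - 4159} = \frac{4892}{352 - 4159} = \frac{4892}{-3807} = 4892 \left(- \frac{1}{3807}\right) = - \frac{4892}{3807}$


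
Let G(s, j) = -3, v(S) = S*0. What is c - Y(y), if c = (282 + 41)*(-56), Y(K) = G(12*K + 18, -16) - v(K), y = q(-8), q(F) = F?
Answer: -18085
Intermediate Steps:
v(S) = 0
y = -8
Y(K) = -3 (Y(K) = -3 - 1*0 = -3 + 0 = -3)
c = -18088 (c = 323*(-56) = -18088)
c - Y(y) = -18088 - 1*(-3) = -18088 + 3 = -18085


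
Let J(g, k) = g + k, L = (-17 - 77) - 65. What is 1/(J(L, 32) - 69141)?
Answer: -1/69268 ≈ -1.4437e-5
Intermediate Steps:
L = -159 (L = -94 - 65 = -159)
1/(J(L, 32) - 69141) = 1/((-159 + 32) - 69141) = 1/(-127 - 69141) = 1/(-69268) = -1/69268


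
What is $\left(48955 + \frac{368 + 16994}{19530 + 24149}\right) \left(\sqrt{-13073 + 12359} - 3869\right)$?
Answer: $- \frac{8273170940283}{43679} + \frac{2138322807 i \sqrt{714}}{43679} \approx -1.8941 \cdot 10^{8} + 1.3081 \cdot 10^{6} i$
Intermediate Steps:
$\left(48955 + \frac{368 + 16994}{19530 + 24149}\right) \left(\sqrt{-13073 + 12359} - 3869\right) = \left(48955 + \frac{17362}{43679}\right) \left(\sqrt{-714} - 3869\right) = \left(48955 + 17362 \cdot \frac{1}{43679}\right) \left(i \sqrt{714} - 3869\right) = \left(48955 + \frac{17362}{43679}\right) \left(-3869 + i \sqrt{714}\right) = \frac{2138322807 \left(-3869 + i \sqrt{714}\right)}{43679} = - \frac{8273170940283}{43679} + \frac{2138322807 i \sqrt{714}}{43679}$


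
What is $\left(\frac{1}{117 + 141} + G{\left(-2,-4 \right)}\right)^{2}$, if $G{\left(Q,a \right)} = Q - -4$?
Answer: $\frac{267289}{66564} \approx 4.0155$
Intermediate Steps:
$G{\left(Q,a \right)} = 4 + Q$ ($G{\left(Q,a \right)} = Q + 4 = 4 + Q$)
$\left(\frac{1}{117 + 141} + G{\left(-2,-4 \right)}\right)^{2} = \left(\frac{1}{117 + 141} + \left(4 - 2\right)\right)^{2} = \left(\frac{1}{258} + 2\right)^{2} = \left(\frac{517}{258}\right)^{2} = \frac{267289}{66564}$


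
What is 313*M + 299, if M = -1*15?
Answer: -4396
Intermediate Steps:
M = -15
313*M + 299 = 313*(-15) + 299 = -4695 + 299 = -4396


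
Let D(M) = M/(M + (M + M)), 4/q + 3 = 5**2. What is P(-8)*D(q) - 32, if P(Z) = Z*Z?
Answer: -32/3 ≈ -10.667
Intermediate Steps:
q = 2/11 (q = 4/(-3 + 5**2) = 4/(-3 + 25) = 4/22 = 4*(1/22) = 2/11 ≈ 0.18182)
D(M) = 1/3 (D(M) = M/(M + 2*M) = M/((3*M)) = (1/(3*M))*M = 1/3)
P(Z) = Z**2
P(-8)*D(q) - 32 = (-8)**2*(1/3) - 32 = 64*(1/3) - 32 = 64/3 - 32 = -32/3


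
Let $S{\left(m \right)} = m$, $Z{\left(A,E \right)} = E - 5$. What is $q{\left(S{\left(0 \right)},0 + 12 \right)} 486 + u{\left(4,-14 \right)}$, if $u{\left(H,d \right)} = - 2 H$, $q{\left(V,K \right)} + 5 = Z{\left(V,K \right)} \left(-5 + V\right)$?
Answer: $-19448$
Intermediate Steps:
$Z{\left(A,E \right)} = -5 + E$ ($Z{\left(A,E \right)} = E - 5 = -5 + E$)
$q{\left(V,K \right)} = -5 + \left(-5 + K\right) \left(-5 + V\right)$
$q{\left(S{\left(0 \right)},0 + 12 \right)} 486 + u{\left(4,-14 \right)} = \left(20 - 5 \left(0 + 12\right) + 0 \left(-5 + \left(0 + 12\right)\right)\right) 486 - 8 = \left(20 - 60 + 0 \left(-5 + 12\right)\right) 486 - 8 = \left(20 - 60 + 0 \cdot 7\right) 486 - 8 = \left(20 - 60 + 0\right) 486 - 8 = \left(-40\right) 486 - 8 = -19440 - 8 = -19448$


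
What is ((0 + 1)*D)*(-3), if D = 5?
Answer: -15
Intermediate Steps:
((0 + 1)*D)*(-3) = ((0 + 1)*5)*(-3) = (1*5)*(-3) = 5*(-3) = -15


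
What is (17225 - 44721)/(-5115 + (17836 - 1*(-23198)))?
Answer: -27496/35919 ≈ -0.76550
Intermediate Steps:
(17225 - 44721)/(-5115 + (17836 - 1*(-23198))) = -27496/(-5115 + (17836 + 23198)) = -27496/(-5115 + 41034) = -27496/35919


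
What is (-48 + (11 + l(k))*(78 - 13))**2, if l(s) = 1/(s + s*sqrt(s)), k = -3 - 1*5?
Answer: (112504224*sqrt(2) + 199999727*I)/(64*(4*sqrt(2) + 7*I)) ≈ 4.4368e+5 + 3401.7*I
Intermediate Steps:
k = -8 (k = -3 - 5 = -8)
l(s) = 1/(s + s**(3/2))
(-48 + (11 + l(k))*(78 - 13))**2 = (-48 + (11 + 1/(-8 + (-8)**(3/2)))*(78 - 13))**2 = (-48 + (11 + 1/(-8 - 16*I*sqrt(2)))*65)**2 = (-48 + (715 + 65/(-8 - 16*I*sqrt(2))))**2 = (667 + 65/(-8 - 16*I*sqrt(2)))**2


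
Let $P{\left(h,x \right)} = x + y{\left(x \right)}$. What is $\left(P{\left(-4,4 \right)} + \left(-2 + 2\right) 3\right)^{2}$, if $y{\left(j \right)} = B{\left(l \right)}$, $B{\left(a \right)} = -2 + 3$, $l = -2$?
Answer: $25$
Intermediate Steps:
$B{\left(a \right)} = 1$
$y{\left(j \right)} = 1$
$P{\left(h,x \right)} = 1 + x$ ($P{\left(h,x \right)} = x + 1 = 1 + x$)
$\left(P{\left(-4,4 \right)} + \left(-2 + 2\right) 3\right)^{2} = \left(\left(1 + 4\right) + \left(-2 + 2\right) 3\right)^{2} = \left(5 + 0 \cdot 3\right)^{2} = \left(5 + 0\right)^{2} = 5^{2} = 25$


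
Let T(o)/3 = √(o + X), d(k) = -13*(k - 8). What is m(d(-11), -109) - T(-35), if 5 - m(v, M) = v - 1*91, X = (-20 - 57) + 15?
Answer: -151 - 3*I*√97 ≈ -151.0 - 29.547*I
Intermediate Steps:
X = -62 (X = -77 + 15 = -62)
d(k) = 104 - 13*k (d(k) = -13*(-8 + k) = 104 - 13*k)
m(v, M) = 96 - v (m(v, M) = 5 - (v - 1*91) = 5 - (v - 91) = 5 - (-91 + v) = 5 + (91 - v) = 96 - v)
T(o) = 3*√(-62 + o) (T(o) = 3*√(o - 62) = 3*√(-62 + o))
m(d(-11), -109) - T(-35) = (96 - (104 - 13*(-11))) - 3*√(-62 - 35) = (96 - (104 + 143)) - 3*√(-97) = (96 - 1*247) - 3*I*√97 = (96 - 247) - 3*I*√97 = -151 - 3*I*√97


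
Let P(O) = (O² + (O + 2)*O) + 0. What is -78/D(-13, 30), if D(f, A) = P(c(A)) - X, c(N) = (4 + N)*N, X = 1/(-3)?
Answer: -234/6248521 ≈ -3.7449e-5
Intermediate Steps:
X = -⅓ ≈ -0.33333
c(N) = N*(4 + N)
P(O) = O² + O*(2 + O) (P(O) = (O² + (2 + O)*O) + 0 = (O² + O*(2 + O)) + 0 = O² + O*(2 + O))
D(f, A) = ⅓ + 2*A*(1 + A*(4 + A))*(4 + A) (D(f, A) = 2*(A*(4 + A))*(1 + A*(4 + A)) - 1*(-⅓) = 2*A*(1 + A*(4 + A))*(4 + A) + ⅓ = ⅓ + 2*A*(1 + A*(4 + A))*(4 + A))
-78/D(-13, 30) = -78/(⅓ + 2*30*(1 + 30*(4 + 30))*(4 + 30)) = -78/(⅓ + 2*30*(1 + 30*34)*34) = -78/(⅓ + 2*30*(1 + 1020)*34) = -78/(⅓ + 2*30*1021*34) = -78/(⅓ + 2082840) = -78/6248521/3 = -78*3/6248521 = -234/6248521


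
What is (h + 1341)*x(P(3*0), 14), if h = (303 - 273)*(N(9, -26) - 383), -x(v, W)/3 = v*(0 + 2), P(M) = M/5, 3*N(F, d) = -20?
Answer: 0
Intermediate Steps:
N(F, d) = -20/3 (N(F, d) = (1/3)*(-20) = -20/3)
P(M) = M/5 (P(M) = M*(1/5) = M/5)
x(v, W) = -6*v (x(v, W) = -3*v*(0 + 2) = -3*v*2 = -6*v)
h = -11690 (h = (303 - 273)*(-20/3 - 383) = 30*(-1169/3) = -11690)
(h + 1341)*x(P(3*0), 14) = (-11690 + 1341)*(-6*3*0/5) = -(-62094)*(1/5)*0 = -(-62094)*0 = -10349*0 = 0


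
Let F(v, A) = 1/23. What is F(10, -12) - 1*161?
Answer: -3702/23 ≈ -160.96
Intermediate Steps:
F(v, A) = 1/23
F(10, -12) - 1*161 = 1/23 - 1*161 = 1/23 - 161 = -3702/23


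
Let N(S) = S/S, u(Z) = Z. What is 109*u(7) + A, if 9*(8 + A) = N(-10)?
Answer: 6796/9 ≈ 755.11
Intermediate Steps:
N(S) = 1
A = -71/9 (A = -8 + (⅑)*1 = -8 + ⅑ = -71/9 ≈ -7.8889)
109*u(7) + A = 109*7 - 71/9 = 763 - 71/9 = 6796/9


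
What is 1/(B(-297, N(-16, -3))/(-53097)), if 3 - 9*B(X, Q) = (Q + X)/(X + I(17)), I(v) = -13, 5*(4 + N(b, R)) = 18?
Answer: -740703150/3163 ≈ -2.3418e+5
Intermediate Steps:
N(b, R) = -2/5 (N(b, R) = -4 + (1/5)*18 = -4 + 18/5 = -2/5)
B(X, Q) = 1/3 - (Q + X)/(9*(-13 + X)) (B(X, Q) = 1/3 - (Q + X)/(9*(X - 13)) = 1/3 - (Q + X)/(9*(-13 + X)))
1/(B(-297, N(-16, -3))/(-53097)) = 1/(((-39 - 1*(-2/5) + 2*(-297))/(9*(-13 - 297)))/(-53097)) = 1/(((1/9)*(-39 + 2/5 - 594)/(-310))*(-1/53097)) = 1/(((1/9)*(-1/310)*(-3163/5))*(-1/53097)) = 1/((3163/13950)*(-1/53097)) = 1/(-3163/740703150) = -740703150/3163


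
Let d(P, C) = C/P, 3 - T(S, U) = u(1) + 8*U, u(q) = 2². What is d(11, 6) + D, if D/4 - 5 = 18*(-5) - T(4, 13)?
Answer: 886/11 ≈ 80.545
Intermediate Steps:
u(q) = 4
T(S, U) = -1 - 8*U (T(S, U) = 3 - (4 + 8*U) = 3 + (-4 - 8*U) = -1 - 8*U)
D = 80 (D = 20 + 4*(18*(-5) - (-1 - 8*13)) = 20 + 4*(-90 - (-1 - 104)) = 20 + 4*(-90 - 1*(-105)) = 20 + 4*(-90 + 105) = 20 + 4*15 = 20 + 60 = 80)
d(11, 6) + D = 6/11 + 80 = 886/11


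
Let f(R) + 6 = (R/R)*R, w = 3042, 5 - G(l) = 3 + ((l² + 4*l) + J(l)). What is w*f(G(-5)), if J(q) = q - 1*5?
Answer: 3042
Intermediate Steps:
J(q) = -5 + q (J(q) = q - 5 = -5 + q)
G(l) = 7 - l² - 5*l (G(l) = 5 - (3 + ((l² + 4*l) + (-5 + l))) = 5 - (3 + (-5 + l² + 5*l)) = 5 - (-2 + l² + 5*l) = 5 + (2 - l² - 5*l) = 7 - l² - 5*l)
f(R) = -6 + R (f(R) = -6 + (R/R)*R = -6 + 1*R = -6 + R)
w*f(G(-5)) = 3042*(-6 + (7 - 1*(-5)² - 5*(-5))) = 3042*(-6 + (7 - 1*25 + 25)) = 3042*(-6 + (7 - 25 + 25)) = 3042*(-6 + 7) = 3042*1 = 3042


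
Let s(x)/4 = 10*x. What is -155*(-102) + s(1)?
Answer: 15850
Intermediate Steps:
s(x) = 40*x (s(x) = 4*(10*x) = 40*x)
-155*(-102) + s(1) = -155*(-102) + 40*1 = 15810 + 40 = 15850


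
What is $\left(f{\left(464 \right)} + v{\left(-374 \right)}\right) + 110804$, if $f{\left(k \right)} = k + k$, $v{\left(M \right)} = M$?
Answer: $111358$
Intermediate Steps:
$f{\left(k \right)} = 2 k$
$\left(f{\left(464 \right)} + v{\left(-374 \right)}\right) + 110804 = \left(2 \cdot 464 - 374\right) + 110804 = \left(928 - 374\right) + 110804 = 554 + 110804 = 111358$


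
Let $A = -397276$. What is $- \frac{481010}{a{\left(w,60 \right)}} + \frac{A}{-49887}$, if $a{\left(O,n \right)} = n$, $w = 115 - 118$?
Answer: $- \frac{799076977}{99774} \approx -8008.9$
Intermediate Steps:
$w = -3$
$- \frac{481010}{a{\left(w,60 \right)}} + \frac{A}{-49887} = - \frac{481010}{60} - \frac{397276}{-49887} = \left(-481010\right) \frac{1}{60} - - \frac{397276}{49887} = - \frac{48101}{6} + \frac{397276}{49887} = - \frac{799076977}{99774}$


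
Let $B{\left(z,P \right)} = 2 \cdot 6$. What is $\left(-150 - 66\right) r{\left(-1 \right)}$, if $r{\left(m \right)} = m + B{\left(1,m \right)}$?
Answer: $-2376$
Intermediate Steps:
$B{\left(z,P \right)} = 12$
$r{\left(m \right)} = 12 + m$ ($r{\left(m \right)} = m + 12 = 12 + m$)
$\left(-150 - 66\right) r{\left(-1 \right)} = \left(-150 - 66\right) \left(12 - 1\right) = \left(-216\right) 11 = -2376$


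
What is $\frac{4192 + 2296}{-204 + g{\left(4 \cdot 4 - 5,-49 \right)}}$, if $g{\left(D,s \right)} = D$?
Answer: $- \frac{6488}{193} \approx -33.617$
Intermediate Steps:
$\frac{4192 + 2296}{-204 + g{\left(4 \cdot 4 - 5,-49 \right)}} = \frac{4192 + 2296}{-204 + \left(4 \cdot 4 - 5\right)} = \frac{6488}{-204 + \left(16 - 5\right)} = \frac{6488}{-204 + 11} = \frac{6488}{-193} = 6488 \left(- \frac{1}{193}\right) = - \frac{6488}{193}$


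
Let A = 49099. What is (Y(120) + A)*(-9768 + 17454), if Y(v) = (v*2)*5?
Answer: 386598114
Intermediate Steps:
Y(v) = 10*v (Y(v) = (2*v)*5 = 10*v)
(Y(120) + A)*(-9768 + 17454) = (10*120 + 49099)*(-9768 + 17454) = (1200 + 49099)*7686 = 50299*7686 = 386598114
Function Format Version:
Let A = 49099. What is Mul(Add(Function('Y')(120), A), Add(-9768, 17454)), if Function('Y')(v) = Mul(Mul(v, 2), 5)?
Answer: 386598114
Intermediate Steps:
Function('Y')(v) = Mul(10, v) (Function('Y')(v) = Mul(Mul(2, v), 5) = Mul(10, v))
Mul(Add(Function('Y')(120), A), Add(-9768, 17454)) = Mul(Add(Mul(10, 120), 49099), Add(-9768, 17454)) = Mul(Add(1200, 49099), 7686) = Mul(50299, 7686) = 386598114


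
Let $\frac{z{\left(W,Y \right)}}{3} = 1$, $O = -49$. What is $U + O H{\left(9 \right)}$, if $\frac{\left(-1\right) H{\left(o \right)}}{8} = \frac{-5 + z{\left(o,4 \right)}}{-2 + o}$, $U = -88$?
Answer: $-200$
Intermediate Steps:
$z{\left(W,Y \right)} = 3$ ($z{\left(W,Y \right)} = 3 \cdot 1 = 3$)
$H{\left(o \right)} = \frac{16}{-2 + o}$ ($H{\left(o \right)} = - 8 \frac{-5 + 3}{-2 + o} = - 8 \left(- \frac{2}{-2 + o}\right) = \frac{16}{-2 + o}$)
$U + O H{\left(9 \right)} = -88 - 49 \frac{16}{-2 + 9} = -88 - 49 \cdot \frac{16}{7} = -88 - 49 \cdot 16 \cdot \frac{1}{7} = -88 - 112 = -200$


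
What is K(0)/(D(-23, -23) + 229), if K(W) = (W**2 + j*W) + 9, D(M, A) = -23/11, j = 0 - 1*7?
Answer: 33/832 ≈ 0.039663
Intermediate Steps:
j = -7 (j = 0 - 7 = -7)
D(M, A) = -23/11 (D(M, A) = -23*1/11 = -23/11)
K(W) = 9 + W**2 - 7*W (K(W) = (W**2 - 7*W) + 9 = 9 + W**2 - 7*W)
K(0)/(D(-23, -23) + 229) = (9 + 0**2 - 7*0)/(-23/11 + 229) = (9 + 0 + 0)/(2496/11) = 9*(11/2496) = 33/832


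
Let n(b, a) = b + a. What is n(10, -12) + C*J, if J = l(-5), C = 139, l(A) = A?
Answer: -697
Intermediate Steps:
n(b, a) = a + b
J = -5
n(10, -12) + C*J = (-12 + 10) + 139*(-5) = -2 - 695 = -697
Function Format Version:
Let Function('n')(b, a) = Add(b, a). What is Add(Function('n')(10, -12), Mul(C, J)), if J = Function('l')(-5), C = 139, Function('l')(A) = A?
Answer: -697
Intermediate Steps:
Function('n')(b, a) = Add(a, b)
J = -5
Add(Function('n')(10, -12), Mul(C, J)) = Add(Add(-12, 10), Mul(139, -5)) = Add(-2, -695) = -697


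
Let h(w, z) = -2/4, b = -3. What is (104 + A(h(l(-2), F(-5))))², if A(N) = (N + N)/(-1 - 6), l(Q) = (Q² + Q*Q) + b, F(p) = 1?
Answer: 531441/49 ≈ 10846.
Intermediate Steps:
l(Q) = -3 + 2*Q² (l(Q) = (Q² + Q*Q) - 3 = (Q² + Q²) - 3 = 2*Q² - 3 = -3 + 2*Q²)
h(w, z) = -½ (h(w, z) = -2*¼ = -½)
A(N) = -2*N/7 (A(N) = (2*N)/(-7) = (2*N)*(-⅐) = -2*N/7)
(104 + A(h(l(-2), F(-5))))² = (104 - 2/7*(-½))² = (104 + ⅐)² = (729/7)² = 531441/49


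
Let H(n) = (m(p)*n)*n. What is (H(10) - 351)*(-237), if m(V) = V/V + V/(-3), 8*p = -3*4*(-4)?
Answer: 106887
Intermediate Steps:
p = 6 (p = (-3*4*(-4))/8 = (-12*(-4))/8 = (⅛)*48 = 6)
m(V) = 1 - V/3 (m(V) = 1 + V*(-⅓) = 1 - V/3)
H(n) = -n² (H(n) = ((1 - ⅓*6)*n)*n = ((1 - 2)*n)*n = (-n)*n = -n²)
(H(10) - 351)*(-237) = (-1*10² - 351)*(-237) = (-1*100 - 351)*(-237) = (-100 - 351)*(-237) = -451*(-237) = 106887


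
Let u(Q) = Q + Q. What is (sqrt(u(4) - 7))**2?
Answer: 1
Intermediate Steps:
u(Q) = 2*Q
(sqrt(u(4) - 7))**2 = (sqrt(2*4 - 7))**2 = (sqrt(8 - 7))**2 = (sqrt(1))**2 = 1**2 = 1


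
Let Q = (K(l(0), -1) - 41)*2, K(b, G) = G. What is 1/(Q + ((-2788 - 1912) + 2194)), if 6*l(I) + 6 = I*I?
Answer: -1/2590 ≈ -0.00038610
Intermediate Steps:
l(I) = -1 + I²/6 (l(I) = -1 + (I*I)/6 = -1 + I²/6)
Q = -84 (Q = (-1 - 41)*2 = -42*2 = -84)
1/(Q + ((-2788 - 1912) + 2194)) = 1/(-84 + ((-2788 - 1912) + 2194)) = 1/(-84 + (-4700 + 2194)) = 1/(-84 - 2506) = 1/(-2590) = -1/2590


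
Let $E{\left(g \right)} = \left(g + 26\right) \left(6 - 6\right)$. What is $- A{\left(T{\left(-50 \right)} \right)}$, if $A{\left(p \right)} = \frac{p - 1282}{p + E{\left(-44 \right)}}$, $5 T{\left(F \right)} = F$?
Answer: $- \frac{646}{5} \approx -129.2$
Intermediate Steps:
$E{\left(g \right)} = 0$ ($E{\left(g \right)} = \left(26 + g\right) 0 = 0$)
$T{\left(F \right)} = \frac{F}{5}$
$A{\left(p \right)} = \frac{-1282 + p}{p}$ ($A{\left(p \right)} = \frac{p - 1282}{p + 0} = \frac{-1282 + p}{p}$)
$- A{\left(T{\left(-50 \right)} \right)} = - \frac{-1282 + \frac{1}{5} \left(-50\right)}{\frac{1}{5} \left(-50\right)} = - \frac{-1282 - 10}{-10} = - \frac{\left(-1\right) \left(-1292\right)}{10} = \left(-1\right) \frac{646}{5} = - \frac{646}{5}$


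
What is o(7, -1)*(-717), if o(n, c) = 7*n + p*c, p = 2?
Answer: -33699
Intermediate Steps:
o(n, c) = 2*c + 7*n (o(n, c) = 7*n + 2*c = 2*c + 7*n)
o(7, -1)*(-717) = (2*(-1) + 7*7)*(-717) = (-2 + 49)*(-717) = 47*(-717) = -33699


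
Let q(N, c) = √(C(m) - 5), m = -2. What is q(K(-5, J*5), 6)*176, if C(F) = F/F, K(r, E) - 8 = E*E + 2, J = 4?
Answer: 352*I ≈ 352.0*I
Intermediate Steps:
K(r, E) = 10 + E² (K(r, E) = 8 + (E*E + 2) = 8 + (E² + 2) = 8 + (2 + E²) = 10 + E²)
C(F) = 1
q(N, c) = 2*I (q(N, c) = √(1 - 5) = √(-4) = 2*I)
q(K(-5, J*5), 6)*176 = (2*I)*176 = 352*I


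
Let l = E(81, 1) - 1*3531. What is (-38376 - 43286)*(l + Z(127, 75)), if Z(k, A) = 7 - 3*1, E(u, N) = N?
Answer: 287940212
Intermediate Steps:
Z(k, A) = 4 (Z(k, A) = 7 - 3 = 4)
l = -3530 (l = 1 - 1*3531 = 1 - 3531 = -3530)
(-38376 - 43286)*(l + Z(127, 75)) = (-38376 - 43286)*(-3530 + 4) = -81662*(-3526) = 287940212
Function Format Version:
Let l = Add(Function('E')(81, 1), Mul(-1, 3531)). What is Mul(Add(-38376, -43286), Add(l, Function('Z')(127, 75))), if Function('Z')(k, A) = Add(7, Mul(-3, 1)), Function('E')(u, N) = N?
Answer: 287940212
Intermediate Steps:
Function('Z')(k, A) = 4 (Function('Z')(k, A) = Add(7, -3) = 4)
l = -3530 (l = Add(1, Mul(-1, 3531)) = Add(1, -3531) = -3530)
Mul(Add(-38376, -43286), Add(l, Function('Z')(127, 75))) = Mul(Add(-38376, -43286), Add(-3530, 4)) = Mul(-81662, -3526) = 287940212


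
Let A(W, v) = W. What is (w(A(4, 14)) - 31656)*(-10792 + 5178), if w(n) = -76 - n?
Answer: 178165904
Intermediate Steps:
(w(A(4, 14)) - 31656)*(-10792 + 5178) = ((-76 - 1*4) - 31656)*(-10792 + 5178) = ((-76 - 4) - 31656)*(-5614) = (-80 - 31656)*(-5614) = -31736*(-5614) = 178165904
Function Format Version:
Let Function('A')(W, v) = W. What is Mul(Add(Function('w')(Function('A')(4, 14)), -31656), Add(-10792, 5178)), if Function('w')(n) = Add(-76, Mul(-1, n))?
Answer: 178165904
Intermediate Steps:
Mul(Add(Function('w')(Function('A')(4, 14)), -31656), Add(-10792, 5178)) = Mul(Add(Add(-76, Mul(-1, 4)), -31656), Add(-10792, 5178)) = Mul(Add(Add(-76, -4), -31656), -5614) = Mul(Add(-80, -31656), -5614) = Mul(-31736, -5614) = 178165904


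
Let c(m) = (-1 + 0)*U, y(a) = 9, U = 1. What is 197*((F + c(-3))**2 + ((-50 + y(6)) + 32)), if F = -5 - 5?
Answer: 22064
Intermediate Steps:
F = -10
c(m) = -1 (c(m) = (-1 + 0)*1 = -1*1 = -1)
197*((F + c(-3))**2 + ((-50 + y(6)) + 32)) = 197*((-10 - 1)**2 + ((-50 + 9) + 32)) = 197*((-11)**2 + (-41 + 32)) = 197*(121 - 9) = 197*112 = 22064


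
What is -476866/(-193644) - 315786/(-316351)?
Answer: 106003550075/30629736522 ≈ 3.4608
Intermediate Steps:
-476866/(-193644) - 315786/(-316351) = -476866*(-1/193644) - 315786*(-1/316351) = 238433/96822 + 315786/316351 = 106003550075/30629736522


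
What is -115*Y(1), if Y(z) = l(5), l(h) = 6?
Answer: -690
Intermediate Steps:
Y(z) = 6
-115*Y(1) = -115*6 = -690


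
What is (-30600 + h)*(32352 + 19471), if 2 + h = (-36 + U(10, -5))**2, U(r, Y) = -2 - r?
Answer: -1466487254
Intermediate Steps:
h = 2302 (h = -2 + (-36 + (-2 - 1*10))**2 = -2 + (-36 + (-2 - 10))**2 = -2 + (-36 - 12)**2 = -2 + (-48)**2 = -2 + 2304 = 2302)
(-30600 + h)*(32352 + 19471) = (-30600 + 2302)*(32352 + 19471) = -28298*51823 = -1466487254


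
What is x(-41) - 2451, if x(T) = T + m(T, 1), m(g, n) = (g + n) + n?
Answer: -2531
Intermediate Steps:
m(g, n) = g + 2*n
x(T) = 2 + 2*T (x(T) = T + (T + 2*1) = T + (T + 2) = T + (2 + T) = 2 + 2*T)
x(-41) - 2451 = (2 + 2*(-41)) - 2451 = (2 - 82) - 2451 = -80 - 2451 = -2531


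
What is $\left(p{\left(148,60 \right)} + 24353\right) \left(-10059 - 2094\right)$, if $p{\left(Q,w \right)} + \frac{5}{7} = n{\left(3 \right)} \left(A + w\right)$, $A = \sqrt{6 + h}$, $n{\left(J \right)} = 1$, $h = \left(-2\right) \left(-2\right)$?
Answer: $- \frac{2076777558}{7} - 12153 \sqrt{10} \approx -2.9672 \cdot 10^{8}$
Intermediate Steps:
$h = 4$
$A = \sqrt{10}$ ($A = \sqrt{6 + 4} = \sqrt{10} \approx 3.1623$)
$p{\left(Q,w \right)} = - \frac{5}{7} + w + \sqrt{10}$ ($p{\left(Q,w \right)} = - \frac{5}{7} + 1 \left(\sqrt{10} + w\right) = - \frac{5}{7} + 1 \left(w + \sqrt{10}\right) = - \frac{5}{7} + \left(w + \sqrt{10}\right) = - \frac{5}{7} + w + \sqrt{10}$)
$\left(p{\left(148,60 \right)} + 24353\right) \left(-10059 - 2094\right) = \left(\left(- \frac{5}{7} + 60 + \sqrt{10}\right) + 24353\right) \left(-10059 - 2094\right) = \left(\left(\frac{415}{7} + \sqrt{10}\right) + 24353\right) \left(-12153\right) = \left(\frac{170886}{7} + \sqrt{10}\right) \left(-12153\right) = - \frac{2076777558}{7} - 12153 \sqrt{10}$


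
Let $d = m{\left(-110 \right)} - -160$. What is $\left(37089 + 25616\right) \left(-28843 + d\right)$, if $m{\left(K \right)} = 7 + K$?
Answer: $-1805026130$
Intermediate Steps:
$d = 57$ ($d = \left(7 - 110\right) - -160 = -103 + 160 = 57$)
$\left(37089 + 25616\right) \left(-28843 + d\right) = \left(37089 + 25616\right) \left(-28843 + 57\right) = 62705 \left(-28786\right) = -1805026130$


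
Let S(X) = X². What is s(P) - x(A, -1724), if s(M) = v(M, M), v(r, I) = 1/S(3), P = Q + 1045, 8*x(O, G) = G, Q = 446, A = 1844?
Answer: 3881/18 ≈ 215.61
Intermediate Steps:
x(O, G) = G/8
P = 1491 (P = 446 + 1045 = 1491)
v(r, I) = ⅑ (v(r, I) = 1/(3²) = 1/9 = ⅑)
s(M) = ⅑
s(P) - x(A, -1724) = ⅑ - (-1724)/8 = ⅑ - 1*(-431/2) = ⅑ + 431/2 = 3881/18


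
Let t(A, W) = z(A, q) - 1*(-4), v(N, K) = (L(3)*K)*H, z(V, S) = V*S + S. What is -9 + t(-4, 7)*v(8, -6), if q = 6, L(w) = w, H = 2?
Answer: 495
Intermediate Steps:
z(V, S) = S + S*V (z(V, S) = S*V + S = S + S*V)
v(N, K) = 6*K (v(N, K) = (3*K)*2 = 6*K)
t(A, W) = 10 + 6*A (t(A, W) = 6*(1 + A) - 1*(-4) = (6 + 6*A) + 4 = 10 + 6*A)
-9 + t(-4, 7)*v(8, -6) = -9 + (10 + 6*(-4))*(6*(-6)) = -9 + (10 - 24)*(-36) = -9 - 14*(-36) = -9 + 504 = 495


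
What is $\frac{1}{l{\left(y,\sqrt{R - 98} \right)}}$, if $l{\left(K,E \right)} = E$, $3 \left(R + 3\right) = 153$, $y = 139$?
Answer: $- \frac{i \sqrt{2}}{10} \approx - 0.14142 i$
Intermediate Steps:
$R = 48$ ($R = -3 + \frac{1}{3} \cdot 153 = -3 + 51 = 48$)
$\frac{1}{l{\left(y,\sqrt{R - 98} \right)}} = \frac{1}{\sqrt{48 - 98}} = \frac{1}{\sqrt{-50}} = \frac{1}{5 i \sqrt{2}} = - \frac{i \sqrt{2}}{10}$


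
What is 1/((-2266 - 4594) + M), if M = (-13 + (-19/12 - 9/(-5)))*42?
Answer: -10/73969 ≈ -0.00013519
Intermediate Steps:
M = -5369/10 (M = (-13 + (-19*1/12 - 9*(-⅕)))*42 = (-13 + (-19/12 + 9/5))*42 = (-13 + 13/60)*42 = -767/60*42 = -5369/10 ≈ -536.90)
1/((-2266 - 4594) + M) = 1/((-2266 - 4594) - 5369/10) = 1/(-6860 - 5369/10) = 1/(-73969/10) = -10/73969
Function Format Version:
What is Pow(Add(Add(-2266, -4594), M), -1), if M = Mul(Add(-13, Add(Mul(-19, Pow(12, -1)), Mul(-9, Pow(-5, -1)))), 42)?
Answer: Rational(-10, 73969) ≈ -0.00013519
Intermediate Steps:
M = Rational(-5369, 10) (M = Mul(Add(-13, Add(Mul(-19, Rational(1, 12)), Mul(-9, Rational(-1, 5)))), 42) = Mul(Add(-13, Add(Rational(-19, 12), Rational(9, 5))), 42) = Mul(Add(-13, Rational(13, 60)), 42) = Mul(Rational(-767, 60), 42) = Rational(-5369, 10) ≈ -536.90)
Pow(Add(Add(-2266, -4594), M), -1) = Pow(Add(Add(-2266, -4594), Rational(-5369, 10)), -1) = Pow(Add(-6860, Rational(-5369, 10)), -1) = Pow(Rational(-73969, 10), -1) = Rational(-10, 73969)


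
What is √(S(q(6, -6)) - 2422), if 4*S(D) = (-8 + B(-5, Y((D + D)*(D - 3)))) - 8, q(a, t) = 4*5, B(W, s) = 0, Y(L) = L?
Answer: I*√2426 ≈ 49.254*I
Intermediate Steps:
q(a, t) = 20
S(D) = -4 (S(D) = ((-8 + 0) - 8)/4 = (-8 - 8)/4 = (¼)*(-16) = -4)
√(S(q(6, -6)) - 2422) = √(-4 - 2422) = √(-2426) = I*√2426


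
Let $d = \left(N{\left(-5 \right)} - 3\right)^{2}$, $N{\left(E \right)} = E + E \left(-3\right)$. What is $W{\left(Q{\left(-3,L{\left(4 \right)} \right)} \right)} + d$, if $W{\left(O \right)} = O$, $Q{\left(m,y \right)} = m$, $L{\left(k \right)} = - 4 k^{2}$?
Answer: $46$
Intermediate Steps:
$N{\left(E \right)} = - 2 E$ ($N{\left(E \right)} = E - 3 E = - 2 E$)
$d = 49$ ($d = \left(\left(-2\right) \left(-5\right) - 3\right)^{2} = \left(10 - 3\right)^{2} = 7^{2} = 49$)
$W{\left(Q{\left(-3,L{\left(4 \right)} \right)} \right)} + d = -3 + 49 = 46$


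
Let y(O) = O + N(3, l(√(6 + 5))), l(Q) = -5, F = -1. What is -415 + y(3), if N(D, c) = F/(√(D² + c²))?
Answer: -412 - √34/34 ≈ -412.17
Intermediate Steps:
N(D, c) = -1/√(D² + c²) (N(D, c) = -1/(√(D² + c²)) = -1/√(D² + c²))
y(O) = O - √34/34 (y(O) = O - 1/√(3² + (-5)²) = O - 1/√(9 + 25) = O - 1/√34 = O - √34/34)
-415 + y(3) = -415 + (3 - √34/34) = -412 - √34/34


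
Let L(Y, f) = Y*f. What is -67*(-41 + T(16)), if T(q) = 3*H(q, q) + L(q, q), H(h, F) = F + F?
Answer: -20837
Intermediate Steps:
H(h, F) = 2*F
T(q) = q**2 + 6*q (T(q) = 3*(2*q) + q*q = 6*q + q**2 = q**2 + 6*q)
-67*(-41 + T(16)) = -67*(-41 + 16*(6 + 16)) = -67*(-41 + 16*22) = -67*(-41 + 352) = -67*311 = -20837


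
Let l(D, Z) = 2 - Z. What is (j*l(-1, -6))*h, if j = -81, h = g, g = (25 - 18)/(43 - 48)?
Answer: 4536/5 ≈ 907.20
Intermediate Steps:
g = -7/5 (g = 7/(-5) = 7*(-⅕) = -7/5 ≈ -1.4000)
h = -7/5 ≈ -1.4000
(j*l(-1, -6))*h = -81*(2 - 1*(-6))*(-7/5) = -81*(2 + 6)*(-7/5) = -81*8*(-7/5) = -648*(-7/5) = 4536/5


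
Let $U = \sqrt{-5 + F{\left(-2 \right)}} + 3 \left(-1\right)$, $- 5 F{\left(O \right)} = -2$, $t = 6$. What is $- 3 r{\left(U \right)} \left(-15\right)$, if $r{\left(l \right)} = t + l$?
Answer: $135 + 9 i \sqrt{115} \approx 135.0 + 96.514 i$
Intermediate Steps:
$F{\left(O \right)} = \frac{2}{5}$ ($F{\left(O \right)} = \left(- \frac{1}{5}\right) \left(-2\right) = \frac{2}{5}$)
$U = -3 + \frac{i \sqrt{115}}{5}$ ($U = \sqrt{-5 + \frac{2}{5}} + 3 \left(-1\right) = \sqrt{- \frac{23}{5}} - 3 = \frac{i \sqrt{115}}{5} - 3 = -3 + \frac{i \sqrt{115}}{5} \approx -3.0 + 2.1448 i$)
$r{\left(l \right)} = 6 + l$
$- 3 r{\left(U \right)} \left(-15\right) = - 3 \left(6 - \left(3 - \frac{i \sqrt{115}}{5}\right)\right) \left(-15\right) = - 3 \left(3 + \frac{i \sqrt{115}}{5}\right) \left(-15\right) = \left(-9 - \frac{3 i \sqrt{115}}{5}\right) \left(-15\right) = 135 + 9 i \sqrt{115}$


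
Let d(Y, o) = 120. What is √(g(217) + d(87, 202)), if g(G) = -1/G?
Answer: √5650463/217 ≈ 10.954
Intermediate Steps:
√(g(217) + d(87, 202)) = √(-1/217 + 120) = √(26039/217) = √5650463/217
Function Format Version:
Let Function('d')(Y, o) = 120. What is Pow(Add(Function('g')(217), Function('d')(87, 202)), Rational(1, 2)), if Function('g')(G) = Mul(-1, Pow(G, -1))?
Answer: Mul(Rational(1, 217), Pow(5650463, Rational(1, 2))) ≈ 10.954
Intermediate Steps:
Pow(Add(Function('g')(217), Function('d')(87, 202)), Rational(1, 2)) = Pow(Add(Mul(-1, Pow(217, -1)), 120), Rational(1, 2)) = Pow(Add(Mul(-1, Rational(1, 217)), 120), Rational(1, 2)) = Pow(Add(Rational(-1, 217), 120), Rational(1, 2)) = Pow(Rational(26039, 217), Rational(1, 2)) = Mul(Rational(1, 217), Pow(5650463, Rational(1, 2)))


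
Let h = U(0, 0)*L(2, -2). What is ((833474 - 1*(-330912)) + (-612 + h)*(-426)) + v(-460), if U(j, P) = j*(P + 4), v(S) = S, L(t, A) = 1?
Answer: 1424638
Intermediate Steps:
U(j, P) = j*(4 + P)
h = 0 (h = (0*(4 + 0))*1 = (0*4)*1 = 0*1 = 0)
((833474 - 1*(-330912)) + (-612 + h)*(-426)) + v(-460) = ((833474 - 1*(-330912)) + (-612 + 0)*(-426)) - 460 = ((833474 + 330912) - 612*(-426)) - 460 = (1164386 + 260712) - 460 = 1425098 - 460 = 1424638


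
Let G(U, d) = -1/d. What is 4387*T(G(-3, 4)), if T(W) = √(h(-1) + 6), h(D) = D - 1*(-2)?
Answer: 4387*√7 ≈ 11607.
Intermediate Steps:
h(D) = 2 + D (h(D) = D + 2 = 2 + D)
T(W) = √7 (T(W) = √((2 - 1) + 6) = √(1 + 6) = √7)
4387*T(G(-3, 4)) = 4387*√7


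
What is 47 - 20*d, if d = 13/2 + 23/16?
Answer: -447/4 ≈ -111.75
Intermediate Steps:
d = 127/16 (d = 13*(½) + 23*(1/16) = 13/2 + 23/16 = 127/16 ≈ 7.9375)
47 - 20*d = 47 - 20*127/16 = 47 - 635/4 = -447/4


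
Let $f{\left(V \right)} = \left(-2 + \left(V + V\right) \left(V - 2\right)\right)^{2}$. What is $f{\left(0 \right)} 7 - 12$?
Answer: $16$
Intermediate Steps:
$f{\left(V \right)} = \left(-2 + 2 V \left(-2 + V\right)\right)^{2}$
$f{\left(0 \right)} 7 - 12 = 4 \left(1 - 0^{2} + 2 \cdot 0\right)^{2} \cdot 7 - 12 = 4 \left(1 - 0 + 0\right)^{2} \cdot 7 - 12 = 4 \left(1 + 0 + 0\right)^{2} \cdot 7 - 12 = 4 \cdot 1^{2} \cdot 7 - 12 = 4 \cdot 1 \cdot 7 - 12 = 4 \cdot 7 - 12 = 28 - 12 = 16$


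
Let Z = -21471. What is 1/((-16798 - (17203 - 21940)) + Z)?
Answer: -1/33532 ≈ -2.9822e-5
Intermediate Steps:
1/((-16798 - (17203 - 21940)) + Z) = 1/((-16798 - (17203 - 21940)) - 21471) = 1/((-16798 - 1*(-4737)) - 21471) = 1/((-16798 + 4737) - 21471) = 1/(-12061 - 21471) = 1/(-33532) = -1/33532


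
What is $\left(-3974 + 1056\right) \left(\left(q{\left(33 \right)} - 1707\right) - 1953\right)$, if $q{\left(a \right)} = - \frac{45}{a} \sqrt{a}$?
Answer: $10679880 + \frac{43770 \sqrt{33}}{11} \approx 1.0703 \cdot 10^{7}$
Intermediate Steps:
$q{\left(a \right)} = - \frac{45}{\sqrt{a}}$
$\left(-3974 + 1056\right) \left(\left(q{\left(33 \right)} - 1707\right) - 1953\right) = \left(-3974 + 1056\right) \left(\left(- \frac{45}{\sqrt{33}} - 1707\right) - 1953\right) = - 2918 \left(\left(- 45 \frac{\sqrt{33}}{33} - 1707\right) - 1953\right) = - 2918 \left(\left(- \frac{15 \sqrt{33}}{11} - 1707\right) - 1953\right) = - 2918 \left(\left(-1707 - \frac{15 \sqrt{33}}{11}\right) - 1953\right) = - 2918 \left(-3660 - \frac{15 \sqrt{33}}{11}\right) = 10679880 + \frac{43770 \sqrt{33}}{11}$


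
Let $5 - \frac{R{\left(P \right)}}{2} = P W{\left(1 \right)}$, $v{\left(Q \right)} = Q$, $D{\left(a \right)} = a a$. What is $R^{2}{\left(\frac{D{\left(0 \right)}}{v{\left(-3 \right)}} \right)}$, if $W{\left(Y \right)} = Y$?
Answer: $100$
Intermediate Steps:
$D{\left(a \right)} = a^{2}$
$R{\left(P \right)} = 10 - 2 P$ ($R{\left(P \right)} = 10 - 2 P 1 = 10 - 2 P$)
$R^{2}{\left(\frac{D{\left(0 \right)}}{v{\left(-3 \right)}} \right)} = \left(10 - 2 \frac{0^{2}}{-3}\right)^{2} = \left(10 - 2 \cdot 0 \left(- \frac{1}{3}\right)\right)^{2} = \left(10 - 0\right)^{2} = \left(10 + 0\right)^{2} = 10^{2} = 100$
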